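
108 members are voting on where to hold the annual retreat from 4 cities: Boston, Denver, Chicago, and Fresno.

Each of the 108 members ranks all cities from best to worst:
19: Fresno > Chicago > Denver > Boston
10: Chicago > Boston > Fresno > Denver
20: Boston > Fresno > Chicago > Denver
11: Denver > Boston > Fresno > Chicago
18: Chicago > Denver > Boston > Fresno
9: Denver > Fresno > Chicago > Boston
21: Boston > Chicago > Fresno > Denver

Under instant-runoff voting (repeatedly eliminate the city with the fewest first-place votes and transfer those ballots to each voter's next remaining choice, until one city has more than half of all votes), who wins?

Round 1: Boston 41, Denver 20, Chicago 28, Fresno 19. Fresno eliminated.
Round 2: Boston 41, Denver 20, Chicago 47. Denver eliminated.
Round 3: Boston 52, Chicago 56. Chicago has a majority (≥55).

Chicago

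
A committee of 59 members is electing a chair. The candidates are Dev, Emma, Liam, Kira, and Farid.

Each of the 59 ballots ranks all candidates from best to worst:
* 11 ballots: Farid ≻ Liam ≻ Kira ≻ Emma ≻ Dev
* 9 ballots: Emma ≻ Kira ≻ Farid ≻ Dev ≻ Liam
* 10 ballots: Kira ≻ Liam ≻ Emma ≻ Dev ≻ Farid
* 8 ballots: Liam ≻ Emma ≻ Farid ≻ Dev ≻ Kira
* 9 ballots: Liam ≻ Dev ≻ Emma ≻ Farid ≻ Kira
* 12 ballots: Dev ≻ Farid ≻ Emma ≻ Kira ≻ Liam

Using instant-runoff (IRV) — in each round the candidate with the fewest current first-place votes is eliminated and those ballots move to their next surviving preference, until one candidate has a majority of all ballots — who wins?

Round 1: Dev 12, Emma 9, Liam 17, Kira 10, Farid 11. Emma eliminated.
Round 2: Dev 12, Liam 17, Kira 19, Farid 11. Farid eliminated.
Round 3: Dev 12, Liam 28, Kira 19. Dev eliminated.
Round 4: Liam 28, Kira 31. Kira has a majority (≥30).

Kira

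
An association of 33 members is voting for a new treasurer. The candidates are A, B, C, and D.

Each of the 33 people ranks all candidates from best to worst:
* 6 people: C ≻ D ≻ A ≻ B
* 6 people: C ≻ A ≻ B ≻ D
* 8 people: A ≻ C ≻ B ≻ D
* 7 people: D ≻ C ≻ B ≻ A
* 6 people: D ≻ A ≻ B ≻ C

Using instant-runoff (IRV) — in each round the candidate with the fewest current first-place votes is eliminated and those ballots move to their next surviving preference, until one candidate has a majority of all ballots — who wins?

Round 1: A 8, B 0, C 12, D 13. B eliminated.
Round 2: A 8, C 12, D 13. A eliminated.
Round 3: C 20, D 13. C has a majority (≥17).

C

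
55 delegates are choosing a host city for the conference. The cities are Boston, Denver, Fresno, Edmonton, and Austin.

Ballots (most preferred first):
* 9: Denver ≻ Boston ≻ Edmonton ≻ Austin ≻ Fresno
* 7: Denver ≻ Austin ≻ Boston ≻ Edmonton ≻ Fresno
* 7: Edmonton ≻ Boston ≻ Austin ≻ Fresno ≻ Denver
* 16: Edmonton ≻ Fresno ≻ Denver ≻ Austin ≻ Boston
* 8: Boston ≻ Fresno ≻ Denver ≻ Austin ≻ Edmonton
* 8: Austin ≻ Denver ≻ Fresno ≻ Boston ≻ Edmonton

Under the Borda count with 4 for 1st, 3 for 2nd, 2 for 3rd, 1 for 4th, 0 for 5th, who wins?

Boston: 9×3 + 7×2 + 7×3 + 16×0 + 8×4 + 8×1 = 102
Denver: 9×4 + 7×4 + 7×0 + 16×2 + 8×2 + 8×3 = 136
Fresno: 9×0 + 7×0 + 7×1 + 16×3 + 8×3 + 8×2 = 95
Edmonton: 9×2 + 7×1 + 7×4 + 16×4 + 8×0 + 8×0 = 117
Austin: 9×1 + 7×3 + 7×2 + 16×1 + 8×1 + 8×4 = 100

Denver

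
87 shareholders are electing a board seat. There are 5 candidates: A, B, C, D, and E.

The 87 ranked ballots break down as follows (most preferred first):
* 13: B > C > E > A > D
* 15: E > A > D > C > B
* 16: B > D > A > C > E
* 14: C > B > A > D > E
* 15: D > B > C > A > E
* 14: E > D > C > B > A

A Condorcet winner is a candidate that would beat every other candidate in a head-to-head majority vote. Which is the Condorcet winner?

D vs A: 45–42
D vs B: 44–43
D vs C: 60–27
D vs E: 45–42
D beats every other candidate.

D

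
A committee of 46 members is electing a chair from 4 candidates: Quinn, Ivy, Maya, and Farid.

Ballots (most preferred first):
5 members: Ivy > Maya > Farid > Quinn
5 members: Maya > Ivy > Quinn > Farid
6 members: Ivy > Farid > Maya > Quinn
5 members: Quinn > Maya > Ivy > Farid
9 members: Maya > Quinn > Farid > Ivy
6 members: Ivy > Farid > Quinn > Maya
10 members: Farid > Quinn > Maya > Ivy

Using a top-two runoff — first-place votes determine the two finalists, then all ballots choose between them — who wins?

Round 1 first-place votes: Quinn 5, Ivy 17, Maya 14, Farid 10. Ivy and Maya advance.
Runoff: Ivy is ranked above Maya on 17 ballots, Maya above Ivy on 29.

Maya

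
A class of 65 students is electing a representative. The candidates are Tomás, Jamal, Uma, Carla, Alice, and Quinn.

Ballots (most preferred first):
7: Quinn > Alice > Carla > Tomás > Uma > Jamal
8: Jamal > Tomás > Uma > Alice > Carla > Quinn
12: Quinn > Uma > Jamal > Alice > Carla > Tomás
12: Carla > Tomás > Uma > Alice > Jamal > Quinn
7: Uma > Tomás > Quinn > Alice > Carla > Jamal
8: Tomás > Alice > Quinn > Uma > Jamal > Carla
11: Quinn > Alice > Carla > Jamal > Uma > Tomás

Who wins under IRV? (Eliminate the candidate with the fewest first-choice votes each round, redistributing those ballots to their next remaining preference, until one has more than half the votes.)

Tomás

Round 1: Tomás 8, Jamal 8, Uma 7, Carla 12, Alice 0, Quinn 30. Alice eliminated.
Round 2: Tomás 8, Jamal 8, Uma 7, Carla 12, Quinn 30. Uma eliminated.
Round 3: Tomás 15, Jamal 8, Carla 12, Quinn 30. Jamal eliminated.
Round 4: Tomás 23, Carla 12, Quinn 30. Carla eliminated.
Round 5: Tomás 35, Quinn 30. Tomás has a majority (≥33).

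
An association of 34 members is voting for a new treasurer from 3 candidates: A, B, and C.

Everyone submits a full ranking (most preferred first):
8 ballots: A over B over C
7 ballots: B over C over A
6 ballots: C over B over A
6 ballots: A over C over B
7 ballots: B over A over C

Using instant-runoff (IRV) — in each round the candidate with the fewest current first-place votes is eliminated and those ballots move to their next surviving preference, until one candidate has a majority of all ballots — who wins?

Round 1: A 14, B 14, C 6. C eliminated.
Round 2: A 14, B 20. B has a majority (≥18).

B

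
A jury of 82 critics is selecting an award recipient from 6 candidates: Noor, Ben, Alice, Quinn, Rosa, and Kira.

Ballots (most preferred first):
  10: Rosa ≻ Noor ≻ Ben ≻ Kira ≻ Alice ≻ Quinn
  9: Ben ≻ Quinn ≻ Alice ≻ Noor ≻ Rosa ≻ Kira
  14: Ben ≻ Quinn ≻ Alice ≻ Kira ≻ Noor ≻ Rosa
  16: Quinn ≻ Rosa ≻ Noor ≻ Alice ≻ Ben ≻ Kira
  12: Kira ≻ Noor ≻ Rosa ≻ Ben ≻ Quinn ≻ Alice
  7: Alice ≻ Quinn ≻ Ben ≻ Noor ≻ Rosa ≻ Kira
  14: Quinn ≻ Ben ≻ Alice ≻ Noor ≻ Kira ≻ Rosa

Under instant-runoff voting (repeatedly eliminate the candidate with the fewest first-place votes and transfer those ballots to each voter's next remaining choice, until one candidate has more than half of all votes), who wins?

Round 1: Noor 0, Ben 23, Alice 7, Quinn 30, Rosa 10, Kira 12. Noor eliminated.
Round 2: Ben 23, Alice 7, Quinn 30, Rosa 10, Kira 12. Alice eliminated.
Round 3: Ben 23, Quinn 37, Rosa 10, Kira 12. Rosa eliminated.
Round 4: Ben 33, Quinn 37, Kira 12. Kira eliminated.
Round 5: Ben 45, Quinn 37. Ben has a majority (≥42).

Ben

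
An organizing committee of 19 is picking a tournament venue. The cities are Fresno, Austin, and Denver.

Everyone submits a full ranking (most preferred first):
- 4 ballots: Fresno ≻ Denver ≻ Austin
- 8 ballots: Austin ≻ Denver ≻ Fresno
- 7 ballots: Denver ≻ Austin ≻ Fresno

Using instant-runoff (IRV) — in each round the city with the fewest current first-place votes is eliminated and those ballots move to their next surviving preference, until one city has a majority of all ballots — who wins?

Round 1: Fresno 4, Austin 8, Denver 7. Fresno eliminated.
Round 2: Austin 8, Denver 11. Denver has a majority (≥10).

Denver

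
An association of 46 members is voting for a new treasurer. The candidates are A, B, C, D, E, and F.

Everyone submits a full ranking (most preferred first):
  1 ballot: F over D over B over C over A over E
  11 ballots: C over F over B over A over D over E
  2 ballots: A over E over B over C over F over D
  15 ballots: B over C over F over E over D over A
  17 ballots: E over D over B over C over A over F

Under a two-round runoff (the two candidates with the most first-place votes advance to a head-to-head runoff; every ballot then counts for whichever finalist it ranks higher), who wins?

B

Round 1 first-place votes: A 2, B 15, C 11, D 0, E 17, F 1. E and B advance.
Runoff: E is ranked above B on 19 ballots, B above E on 27.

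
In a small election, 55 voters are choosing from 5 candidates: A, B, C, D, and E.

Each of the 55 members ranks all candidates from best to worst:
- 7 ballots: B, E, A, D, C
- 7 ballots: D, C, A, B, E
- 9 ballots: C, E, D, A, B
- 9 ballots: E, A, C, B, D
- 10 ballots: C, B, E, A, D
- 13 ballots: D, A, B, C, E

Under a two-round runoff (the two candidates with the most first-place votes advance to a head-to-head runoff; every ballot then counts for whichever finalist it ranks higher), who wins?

C

Round 1 first-place votes: A 0, B 7, C 19, D 20, E 9. D and C advance.
Runoff: D is ranked above C on 27 ballots, C above D on 28.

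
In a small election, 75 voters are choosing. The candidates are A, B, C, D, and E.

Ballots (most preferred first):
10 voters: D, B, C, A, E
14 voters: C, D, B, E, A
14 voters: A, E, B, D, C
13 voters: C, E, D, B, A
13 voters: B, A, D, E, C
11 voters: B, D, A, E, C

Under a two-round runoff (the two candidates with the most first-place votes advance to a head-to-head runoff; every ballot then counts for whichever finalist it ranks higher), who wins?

Round 1 first-place votes: A 14, B 24, C 27, D 10, E 0. C and B advance.
Runoff: C is ranked above B on 27 ballots, B above C on 48.

B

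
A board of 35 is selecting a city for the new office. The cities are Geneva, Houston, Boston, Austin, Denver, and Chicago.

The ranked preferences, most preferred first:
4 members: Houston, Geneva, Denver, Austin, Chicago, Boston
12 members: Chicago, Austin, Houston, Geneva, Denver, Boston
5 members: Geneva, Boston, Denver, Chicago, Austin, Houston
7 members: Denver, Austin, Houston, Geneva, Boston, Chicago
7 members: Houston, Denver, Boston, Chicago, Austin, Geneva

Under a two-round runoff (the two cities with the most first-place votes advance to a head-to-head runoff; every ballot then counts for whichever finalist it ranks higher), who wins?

Houston

Round 1 first-place votes: Geneva 5, Houston 11, Boston 0, Austin 0, Denver 7, Chicago 12. Chicago and Houston advance.
Runoff: Chicago is ranked above Houston on 17 ballots, Houston above Chicago on 18.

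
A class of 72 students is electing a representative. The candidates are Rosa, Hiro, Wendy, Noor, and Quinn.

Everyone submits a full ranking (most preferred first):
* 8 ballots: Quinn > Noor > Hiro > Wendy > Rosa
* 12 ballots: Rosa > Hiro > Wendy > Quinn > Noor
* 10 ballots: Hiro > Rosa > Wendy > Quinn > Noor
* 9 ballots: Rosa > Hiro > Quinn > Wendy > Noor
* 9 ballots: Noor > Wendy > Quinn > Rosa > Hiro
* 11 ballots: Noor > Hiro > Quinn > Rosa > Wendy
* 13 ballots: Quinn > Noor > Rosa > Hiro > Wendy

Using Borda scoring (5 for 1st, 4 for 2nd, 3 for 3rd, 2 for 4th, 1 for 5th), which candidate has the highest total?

Rosa: 8×1 + 12×5 + 10×4 + 9×5 + 9×2 + 11×2 + 13×3 = 232
Hiro: 8×3 + 12×4 + 10×5 + 9×4 + 9×1 + 11×4 + 13×2 = 237
Wendy: 8×2 + 12×3 + 10×3 + 9×2 + 9×4 + 11×1 + 13×1 = 160
Noor: 8×4 + 12×1 + 10×1 + 9×1 + 9×5 + 11×5 + 13×4 = 215
Quinn: 8×5 + 12×2 + 10×2 + 9×3 + 9×3 + 11×3 + 13×5 = 236

Hiro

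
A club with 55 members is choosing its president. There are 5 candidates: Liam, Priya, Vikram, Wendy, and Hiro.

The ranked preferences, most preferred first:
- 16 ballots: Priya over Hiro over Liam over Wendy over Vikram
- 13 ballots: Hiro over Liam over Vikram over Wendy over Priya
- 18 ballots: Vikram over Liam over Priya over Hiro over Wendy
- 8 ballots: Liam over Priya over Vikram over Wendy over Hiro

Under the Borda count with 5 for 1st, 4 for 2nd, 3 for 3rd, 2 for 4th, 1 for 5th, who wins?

Liam

Liam: 16×3 + 13×4 + 18×4 + 8×5 = 212
Priya: 16×5 + 13×1 + 18×3 + 8×4 = 179
Vikram: 16×1 + 13×3 + 18×5 + 8×3 = 169
Wendy: 16×2 + 13×2 + 18×1 + 8×2 = 92
Hiro: 16×4 + 13×5 + 18×2 + 8×1 = 173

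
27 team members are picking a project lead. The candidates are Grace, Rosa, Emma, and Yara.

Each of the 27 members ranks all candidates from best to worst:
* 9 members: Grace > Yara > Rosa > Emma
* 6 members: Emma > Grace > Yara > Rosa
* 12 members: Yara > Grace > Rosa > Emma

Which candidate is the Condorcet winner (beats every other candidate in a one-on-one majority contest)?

Grace vs Rosa: 27–0
Grace vs Emma: 21–6
Grace vs Yara: 15–12
Grace beats every other candidate.

Grace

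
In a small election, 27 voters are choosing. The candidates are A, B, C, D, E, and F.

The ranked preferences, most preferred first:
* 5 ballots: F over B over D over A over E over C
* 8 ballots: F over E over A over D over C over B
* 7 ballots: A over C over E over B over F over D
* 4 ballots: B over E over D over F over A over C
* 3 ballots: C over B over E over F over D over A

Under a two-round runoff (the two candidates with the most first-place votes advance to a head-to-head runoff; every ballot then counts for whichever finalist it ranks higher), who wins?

F

Round 1 first-place votes: A 7, B 4, C 3, D 0, E 0, F 13. F and A advance.
Runoff: F is ranked above A on 20 ballots, A above F on 7.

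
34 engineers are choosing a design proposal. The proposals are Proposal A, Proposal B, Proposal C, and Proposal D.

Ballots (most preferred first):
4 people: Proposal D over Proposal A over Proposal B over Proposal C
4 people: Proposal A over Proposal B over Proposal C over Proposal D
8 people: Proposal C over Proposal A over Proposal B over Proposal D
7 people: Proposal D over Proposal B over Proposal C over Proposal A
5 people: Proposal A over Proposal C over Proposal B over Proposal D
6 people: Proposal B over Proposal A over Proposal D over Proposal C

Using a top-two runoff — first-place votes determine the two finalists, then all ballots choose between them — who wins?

Round 1 first-place votes: Proposal A 9, Proposal B 6, Proposal C 8, Proposal D 11. Proposal D and Proposal A advance.
Runoff: Proposal D is ranked above Proposal A on 11 ballots, Proposal A above Proposal D on 23.

Proposal A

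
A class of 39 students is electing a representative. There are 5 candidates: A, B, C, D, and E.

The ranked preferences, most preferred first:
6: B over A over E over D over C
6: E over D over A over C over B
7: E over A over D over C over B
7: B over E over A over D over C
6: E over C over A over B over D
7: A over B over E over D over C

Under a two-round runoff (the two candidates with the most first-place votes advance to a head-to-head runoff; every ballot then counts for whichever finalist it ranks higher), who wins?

B

Round 1 first-place votes: A 7, B 13, C 0, D 0, E 19. E and B advance.
Runoff: E is ranked above B on 19 ballots, B above E on 20.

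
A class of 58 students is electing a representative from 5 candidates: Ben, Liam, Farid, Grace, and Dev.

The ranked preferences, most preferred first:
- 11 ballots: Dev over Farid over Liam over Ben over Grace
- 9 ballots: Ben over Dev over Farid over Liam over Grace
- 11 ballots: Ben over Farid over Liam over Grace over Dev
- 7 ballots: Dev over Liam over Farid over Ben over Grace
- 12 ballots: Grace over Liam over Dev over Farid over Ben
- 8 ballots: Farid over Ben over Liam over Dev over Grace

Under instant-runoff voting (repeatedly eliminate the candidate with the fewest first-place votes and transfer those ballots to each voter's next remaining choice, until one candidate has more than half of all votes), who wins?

Round 1: Ben 20, Liam 0, Farid 8, Grace 12, Dev 18. Liam eliminated.
Round 2: Ben 20, Farid 8, Grace 12, Dev 18. Farid eliminated.
Round 3: Ben 28, Grace 12, Dev 18. Grace eliminated.
Round 4: Ben 28, Dev 30. Dev has a majority (≥30).

Dev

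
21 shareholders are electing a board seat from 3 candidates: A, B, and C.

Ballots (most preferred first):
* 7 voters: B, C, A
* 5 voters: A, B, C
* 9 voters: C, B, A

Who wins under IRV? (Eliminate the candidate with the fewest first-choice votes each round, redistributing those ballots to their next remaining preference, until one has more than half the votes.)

B

Round 1: A 5, B 7, C 9. A eliminated.
Round 2: B 12, C 9. B has a majority (≥11).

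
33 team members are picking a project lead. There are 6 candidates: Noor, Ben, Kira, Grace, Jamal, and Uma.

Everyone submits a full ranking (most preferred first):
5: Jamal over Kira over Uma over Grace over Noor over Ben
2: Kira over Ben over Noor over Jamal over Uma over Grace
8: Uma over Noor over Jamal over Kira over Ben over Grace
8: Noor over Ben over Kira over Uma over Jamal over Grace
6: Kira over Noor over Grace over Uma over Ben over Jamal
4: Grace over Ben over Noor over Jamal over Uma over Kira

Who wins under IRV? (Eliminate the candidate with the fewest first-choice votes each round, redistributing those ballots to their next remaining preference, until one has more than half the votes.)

Noor

Round 1: Noor 8, Ben 0, Kira 8, Grace 4, Jamal 5, Uma 8. Ben eliminated.
Round 2: Noor 8, Kira 8, Grace 4, Jamal 5, Uma 8. Grace eliminated.
Round 3: Noor 12, Kira 8, Jamal 5, Uma 8. Jamal eliminated.
Round 4: Noor 12, Kira 13, Uma 8. Uma eliminated.
Round 5: Noor 20, Kira 13. Noor has a majority (≥17).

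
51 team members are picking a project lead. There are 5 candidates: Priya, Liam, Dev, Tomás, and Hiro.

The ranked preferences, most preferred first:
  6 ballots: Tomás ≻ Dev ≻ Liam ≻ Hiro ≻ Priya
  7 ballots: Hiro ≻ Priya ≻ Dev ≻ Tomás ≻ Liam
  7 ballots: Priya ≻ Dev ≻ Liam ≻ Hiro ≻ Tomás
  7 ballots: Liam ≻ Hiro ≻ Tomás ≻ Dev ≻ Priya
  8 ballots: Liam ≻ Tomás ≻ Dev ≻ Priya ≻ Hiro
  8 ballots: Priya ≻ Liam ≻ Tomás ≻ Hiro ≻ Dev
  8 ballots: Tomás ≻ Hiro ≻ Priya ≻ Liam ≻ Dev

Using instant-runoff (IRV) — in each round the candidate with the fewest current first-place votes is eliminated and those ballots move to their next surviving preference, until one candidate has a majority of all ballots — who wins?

Round 1: Priya 15, Liam 15, Dev 0, Tomás 14, Hiro 7. Dev eliminated.
Round 2: Priya 15, Liam 15, Tomás 14, Hiro 7. Hiro eliminated.
Round 3: Priya 22, Liam 15, Tomás 14. Tomás eliminated.
Round 4: Priya 30, Liam 21. Priya has a majority (≥26).

Priya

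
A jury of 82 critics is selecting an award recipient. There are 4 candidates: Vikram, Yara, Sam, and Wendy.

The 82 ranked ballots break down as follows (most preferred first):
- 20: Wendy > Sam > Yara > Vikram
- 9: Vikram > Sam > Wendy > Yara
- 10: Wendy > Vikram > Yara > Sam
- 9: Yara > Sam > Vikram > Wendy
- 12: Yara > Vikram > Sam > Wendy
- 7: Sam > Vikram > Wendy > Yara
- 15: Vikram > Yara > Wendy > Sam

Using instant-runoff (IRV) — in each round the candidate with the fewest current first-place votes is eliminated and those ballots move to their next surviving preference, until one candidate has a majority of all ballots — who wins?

Vikram

Round 1: Vikram 24, Yara 21, Sam 7, Wendy 30. Sam eliminated.
Round 2: Vikram 31, Yara 21, Wendy 30. Yara eliminated.
Round 3: Vikram 52, Wendy 30. Vikram has a majority (≥42).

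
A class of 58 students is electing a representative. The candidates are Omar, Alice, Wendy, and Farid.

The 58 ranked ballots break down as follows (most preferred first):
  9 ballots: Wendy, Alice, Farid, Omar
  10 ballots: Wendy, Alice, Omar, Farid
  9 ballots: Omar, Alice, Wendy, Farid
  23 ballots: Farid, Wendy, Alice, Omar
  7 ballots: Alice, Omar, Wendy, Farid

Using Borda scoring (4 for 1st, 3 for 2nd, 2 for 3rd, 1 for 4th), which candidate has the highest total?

Omar: 9×1 + 10×2 + 9×4 + 23×1 + 7×3 = 109
Alice: 9×3 + 10×3 + 9×3 + 23×2 + 7×4 = 158
Wendy: 9×4 + 10×4 + 9×2 + 23×3 + 7×2 = 177
Farid: 9×2 + 10×1 + 9×1 + 23×4 + 7×1 = 136

Wendy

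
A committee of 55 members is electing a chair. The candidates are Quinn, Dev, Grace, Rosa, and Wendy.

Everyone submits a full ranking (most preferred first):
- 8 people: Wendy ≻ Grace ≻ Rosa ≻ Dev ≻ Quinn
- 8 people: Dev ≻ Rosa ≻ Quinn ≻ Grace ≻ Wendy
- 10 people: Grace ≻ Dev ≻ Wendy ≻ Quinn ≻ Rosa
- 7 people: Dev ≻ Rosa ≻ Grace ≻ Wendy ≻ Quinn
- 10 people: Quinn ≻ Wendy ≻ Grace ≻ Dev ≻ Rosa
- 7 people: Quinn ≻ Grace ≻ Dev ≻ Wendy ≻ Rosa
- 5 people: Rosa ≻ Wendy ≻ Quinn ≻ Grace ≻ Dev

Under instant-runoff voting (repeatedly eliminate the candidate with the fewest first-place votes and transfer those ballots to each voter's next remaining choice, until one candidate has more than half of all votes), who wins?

Round 1: Quinn 17, Dev 15, Grace 10, Rosa 5, Wendy 8. Rosa eliminated.
Round 2: Quinn 17, Dev 15, Grace 10, Wendy 13. Grace eliminated.
Round 3: Quinn 17, Dev 25, Wendy 13. Wendy eliminated.
Round 4: Quinn 22, Dev 33. Dev has a majority (≥28).

Dev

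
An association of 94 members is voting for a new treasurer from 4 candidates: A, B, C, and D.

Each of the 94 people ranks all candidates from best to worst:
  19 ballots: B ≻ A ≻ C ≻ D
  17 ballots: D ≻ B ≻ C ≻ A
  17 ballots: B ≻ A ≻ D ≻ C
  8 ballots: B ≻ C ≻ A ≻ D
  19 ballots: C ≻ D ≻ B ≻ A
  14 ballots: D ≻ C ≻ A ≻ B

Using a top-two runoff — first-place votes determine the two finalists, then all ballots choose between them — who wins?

D

Round 1 first-place votes: A 0, B 44, C 19, D 31. B and D advance.
Runoff: B is ranked above D on 44 ballots, D above B on 50.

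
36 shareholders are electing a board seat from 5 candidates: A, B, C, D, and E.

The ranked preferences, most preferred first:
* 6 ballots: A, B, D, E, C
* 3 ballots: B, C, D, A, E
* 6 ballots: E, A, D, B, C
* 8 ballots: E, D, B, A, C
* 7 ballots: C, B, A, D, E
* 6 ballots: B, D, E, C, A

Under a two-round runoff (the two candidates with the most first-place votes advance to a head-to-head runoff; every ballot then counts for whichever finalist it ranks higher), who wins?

Round 1 first-place votes: A 6, B 9, C 7, D 0, E 14. E and B advance.
Runoff: E is ranked above B on 14 ballots, B above E on 22.

B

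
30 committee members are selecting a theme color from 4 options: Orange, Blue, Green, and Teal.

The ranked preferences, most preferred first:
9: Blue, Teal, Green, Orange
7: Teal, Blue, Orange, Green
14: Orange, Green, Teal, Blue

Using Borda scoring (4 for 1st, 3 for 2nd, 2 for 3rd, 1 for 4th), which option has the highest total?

Orange: 9×1 + 7×2 + 14×4 = 79
Blue: 9×4 + 7×3 + 14×1 = 71
Green: 9×2 + 7×1 + 14×3 = 67
Teal: 9×3 + 7×4 + 14×2 = 83

Teal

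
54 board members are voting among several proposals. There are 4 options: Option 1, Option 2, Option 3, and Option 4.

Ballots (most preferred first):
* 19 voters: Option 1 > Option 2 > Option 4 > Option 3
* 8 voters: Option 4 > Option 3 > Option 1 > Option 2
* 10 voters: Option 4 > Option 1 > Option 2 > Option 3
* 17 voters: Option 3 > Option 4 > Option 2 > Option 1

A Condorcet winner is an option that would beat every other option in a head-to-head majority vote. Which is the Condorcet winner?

Option 4

Option 4 vs Option 1: 35–19
Option 4 vs Option 2: 35–19
Option 4 vs Option 3: 37–17
Option 4 beats every other option.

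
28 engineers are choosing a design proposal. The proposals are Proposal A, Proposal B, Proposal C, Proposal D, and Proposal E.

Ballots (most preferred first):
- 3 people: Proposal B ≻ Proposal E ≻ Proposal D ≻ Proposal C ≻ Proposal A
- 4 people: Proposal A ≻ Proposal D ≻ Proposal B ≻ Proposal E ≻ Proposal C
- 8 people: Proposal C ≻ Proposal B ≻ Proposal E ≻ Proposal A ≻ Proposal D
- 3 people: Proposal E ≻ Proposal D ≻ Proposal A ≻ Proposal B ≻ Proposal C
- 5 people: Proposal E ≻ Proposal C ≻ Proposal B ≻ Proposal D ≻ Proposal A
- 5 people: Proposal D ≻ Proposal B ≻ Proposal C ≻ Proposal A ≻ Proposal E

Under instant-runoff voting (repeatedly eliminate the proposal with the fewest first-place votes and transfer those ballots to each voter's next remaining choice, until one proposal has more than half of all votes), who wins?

Proposal E

Round 1: Proposal A 4, Proposal B 3, Proposal C 8, Proposal D 5, Proposal E 8. Proposal B eliminated.
Round 2: Proposal A 4, Proposal C 8, Proposal D 5, Proposal E 11. Proposal A eliminated.
Round 3: Proposal C 8, Proposal D 9, Proposal E 11. Proposal C eliminated.
Round 4: Proposal D 9, Proposal E 19. Proposal E has a majority (≥15).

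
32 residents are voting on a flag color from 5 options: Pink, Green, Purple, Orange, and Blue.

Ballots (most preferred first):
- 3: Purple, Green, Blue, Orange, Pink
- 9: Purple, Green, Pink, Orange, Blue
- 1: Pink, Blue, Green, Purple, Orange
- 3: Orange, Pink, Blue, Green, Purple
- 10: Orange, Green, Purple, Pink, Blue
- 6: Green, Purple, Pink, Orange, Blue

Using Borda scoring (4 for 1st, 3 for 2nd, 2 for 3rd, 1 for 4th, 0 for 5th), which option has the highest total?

Green

Pink: 3×0 + 9×2 + 1×4 + 3×3 + 10×1 + 6×2 = 53
Green: 3×3 + 9×3 + 1×2 + 3×1 + 10×3 + 6×4 = 95
Purple: 3×4 + 9×4 + 1×1 + 3×0 + 10×2 + 6×3 = 87
Orange: 3×1 + 9×1 + 1×0 + 3×4 + 10×4 + 6×1 = 70
Blue: 3×2 + 9×0 + 1×3 + 3×2 + 10×0 + 6×0 = 15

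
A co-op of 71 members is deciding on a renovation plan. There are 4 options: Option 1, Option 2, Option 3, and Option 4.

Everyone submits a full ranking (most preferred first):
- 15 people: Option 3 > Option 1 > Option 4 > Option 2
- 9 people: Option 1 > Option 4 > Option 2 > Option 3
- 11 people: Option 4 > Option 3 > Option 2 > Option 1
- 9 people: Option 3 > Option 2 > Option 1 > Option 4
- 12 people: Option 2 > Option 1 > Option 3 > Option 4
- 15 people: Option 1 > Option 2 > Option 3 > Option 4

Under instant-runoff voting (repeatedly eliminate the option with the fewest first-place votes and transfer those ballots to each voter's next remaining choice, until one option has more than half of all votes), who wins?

Option 1

Round 1: Option 1 24, Option 2 12, Option 3 24, Option 4 11. Option 4 eliminated.
Round 2: Option 1 24, Option 2 12, Option 3 35. Option 2 eliminated.
Round 3: Option 1 36, Option 3 35. Option 1 has a majority (≥36).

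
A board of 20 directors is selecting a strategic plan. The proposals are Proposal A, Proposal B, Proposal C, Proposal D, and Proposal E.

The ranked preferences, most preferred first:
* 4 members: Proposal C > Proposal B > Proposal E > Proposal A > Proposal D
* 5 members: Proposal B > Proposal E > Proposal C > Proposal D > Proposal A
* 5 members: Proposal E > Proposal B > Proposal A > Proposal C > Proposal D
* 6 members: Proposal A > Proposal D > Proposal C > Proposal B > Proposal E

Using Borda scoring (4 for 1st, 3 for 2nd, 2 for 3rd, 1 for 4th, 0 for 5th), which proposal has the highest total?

Proposal A: 4×1 + 5×0 + 5×2 + 6×4 = 38
Proposal B: 4×3 + 5×4 + 5×3 + 6×1 = 53
Proposal C: 4×4 + 5×2 + 5×1 + 6×2 = 43
Proposal D: 4×0 + 5×1 + 5×0 + 6×3 = 23
Proposal E: 4×2 + 5×3 + 5×4 + 6×0 = 43

Proposal B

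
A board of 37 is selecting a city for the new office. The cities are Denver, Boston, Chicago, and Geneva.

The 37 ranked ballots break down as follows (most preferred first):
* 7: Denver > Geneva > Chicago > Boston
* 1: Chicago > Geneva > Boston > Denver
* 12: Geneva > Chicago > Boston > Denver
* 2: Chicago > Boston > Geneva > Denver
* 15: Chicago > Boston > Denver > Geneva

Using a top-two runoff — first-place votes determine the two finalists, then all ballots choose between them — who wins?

Geneva

Round 1 first-place votes: Denver 7, Boston 0, Chicago 18, Geneva 12. Chicago and Geneva advance.
Runoff: Chicago is ranked above Geneva on 18 ballots, Geneva above Chicago on 19.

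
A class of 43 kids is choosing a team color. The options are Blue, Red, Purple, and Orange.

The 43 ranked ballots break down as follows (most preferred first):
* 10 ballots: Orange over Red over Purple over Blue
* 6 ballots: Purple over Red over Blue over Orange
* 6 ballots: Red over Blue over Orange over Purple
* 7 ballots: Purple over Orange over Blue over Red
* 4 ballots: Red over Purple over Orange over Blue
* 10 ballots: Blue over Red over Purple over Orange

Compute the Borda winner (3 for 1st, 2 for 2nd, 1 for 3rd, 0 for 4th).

Red

Blue: 10×0 + 6×1 + 6×2 + 7×1 + 4×0 + 10×3 = 55
Red: 10×2 + 6×2 + 6×3 + 7×0 + 4×3 + 10×2 = 82
Purple: 10×1 + 6×3 + 6×0 + 7×3 + 4×2 + 10×1 = 67
Orange: 10×3 + 6×0 + 6×1 + 7×2 + 4×1 + 10×0 = 54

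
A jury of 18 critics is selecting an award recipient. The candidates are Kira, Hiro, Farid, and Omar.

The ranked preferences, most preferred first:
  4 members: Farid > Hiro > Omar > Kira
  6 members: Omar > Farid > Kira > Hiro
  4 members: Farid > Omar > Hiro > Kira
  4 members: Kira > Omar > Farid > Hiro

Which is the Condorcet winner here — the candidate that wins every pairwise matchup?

Omar

Omar vs Kira: 14–4
Omar vs Hiro: 14–4
Omar vs Farid: 10–8
Omar beats every other candidate.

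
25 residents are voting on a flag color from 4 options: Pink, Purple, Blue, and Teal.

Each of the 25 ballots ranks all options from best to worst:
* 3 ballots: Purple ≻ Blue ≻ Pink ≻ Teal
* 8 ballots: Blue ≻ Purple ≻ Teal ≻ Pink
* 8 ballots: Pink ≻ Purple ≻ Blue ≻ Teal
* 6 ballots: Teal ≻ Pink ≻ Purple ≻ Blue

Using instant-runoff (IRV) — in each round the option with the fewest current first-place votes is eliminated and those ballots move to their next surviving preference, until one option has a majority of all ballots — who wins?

Round 1: Pink 8, Purple 3, Blue 8, Teal 6. Purple eliminated.
Round 2: Pink 8, Blue 11, Teal 6. Teal eliminated.
Round 3: Pink 14, Blue 11. Pink has a majority (≥13).

Pink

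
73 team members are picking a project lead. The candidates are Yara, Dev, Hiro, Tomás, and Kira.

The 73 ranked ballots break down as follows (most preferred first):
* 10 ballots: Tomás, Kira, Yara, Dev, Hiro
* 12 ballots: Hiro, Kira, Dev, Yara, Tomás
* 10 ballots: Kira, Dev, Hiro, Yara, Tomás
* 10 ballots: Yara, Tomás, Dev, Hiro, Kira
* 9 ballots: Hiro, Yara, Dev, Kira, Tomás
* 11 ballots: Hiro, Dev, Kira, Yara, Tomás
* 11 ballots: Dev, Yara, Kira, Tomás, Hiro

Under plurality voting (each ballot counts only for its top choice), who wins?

Hiro

First-place votes: Yara 10, Dev 11, Hiro 32, Tomás 10, Kira 10.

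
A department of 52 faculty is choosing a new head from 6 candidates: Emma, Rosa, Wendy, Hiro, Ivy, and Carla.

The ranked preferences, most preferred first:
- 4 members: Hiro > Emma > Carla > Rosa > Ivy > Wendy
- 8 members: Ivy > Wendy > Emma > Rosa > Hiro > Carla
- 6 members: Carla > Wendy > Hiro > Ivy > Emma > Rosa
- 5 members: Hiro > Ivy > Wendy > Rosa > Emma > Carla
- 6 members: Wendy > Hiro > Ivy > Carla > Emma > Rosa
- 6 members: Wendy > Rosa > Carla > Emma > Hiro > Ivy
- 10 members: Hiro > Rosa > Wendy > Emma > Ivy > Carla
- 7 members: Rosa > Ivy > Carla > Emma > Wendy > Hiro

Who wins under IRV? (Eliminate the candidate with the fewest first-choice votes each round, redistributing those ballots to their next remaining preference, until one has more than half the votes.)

Round 1: Emma 0, Rosa 7, Wendy 12, Hiro 19, Ivy 8, Carla 6. Emma eliminated.
Round 2: Rosa 7, Wendy 12, Hiro 19, Ivy 8, Carla 6. Carla eliminated.
Round 3: Rosa 7, Wendy 18, Hiro 19, Ivy 8. Rosa eliminated.
Round 4: Wendy 18, Hiro 19, Ivy 15. Ivy eliminated.
Round 5: Wendy 33, Hiro 19. Wendy has a majority (≥27).

Wendy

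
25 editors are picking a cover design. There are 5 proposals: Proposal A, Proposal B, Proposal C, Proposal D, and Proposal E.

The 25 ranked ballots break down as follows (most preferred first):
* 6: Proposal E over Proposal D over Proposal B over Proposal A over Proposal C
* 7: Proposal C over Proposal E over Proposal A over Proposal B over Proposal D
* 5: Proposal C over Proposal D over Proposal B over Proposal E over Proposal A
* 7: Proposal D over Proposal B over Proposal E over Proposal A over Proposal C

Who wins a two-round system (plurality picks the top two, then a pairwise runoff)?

Proposal D

Round 1 first-place votes: Proposal A 0, Proposal B 0, Proposal C 12, Proposal D 7, Proposal E 6. Proposal C and Proposal D advance.
Runoff: Proposal C is ranked above Proposal D on 12 ballots, Proposal D above Proposal C on 13.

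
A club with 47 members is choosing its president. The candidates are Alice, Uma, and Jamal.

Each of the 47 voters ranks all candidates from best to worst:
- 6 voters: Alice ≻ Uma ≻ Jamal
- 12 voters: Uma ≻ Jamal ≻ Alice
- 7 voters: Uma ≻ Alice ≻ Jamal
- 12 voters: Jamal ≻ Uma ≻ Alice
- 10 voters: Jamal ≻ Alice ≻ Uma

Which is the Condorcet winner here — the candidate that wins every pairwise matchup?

Uma

Uma vs Alice: 31–16
Uma vs Jamal: 25–22
Uma beats every other candidate.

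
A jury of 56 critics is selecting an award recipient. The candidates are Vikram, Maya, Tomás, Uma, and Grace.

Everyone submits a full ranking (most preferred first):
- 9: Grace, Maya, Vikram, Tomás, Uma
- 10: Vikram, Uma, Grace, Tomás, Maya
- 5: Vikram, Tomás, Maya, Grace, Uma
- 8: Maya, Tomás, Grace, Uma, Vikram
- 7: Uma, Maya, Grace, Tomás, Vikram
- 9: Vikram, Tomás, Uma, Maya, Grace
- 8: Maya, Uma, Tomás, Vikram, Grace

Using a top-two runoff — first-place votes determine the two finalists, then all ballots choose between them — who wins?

Round 1 first-place votes: Vikram 24, Maya 16, Tomás 0, Uma 7, Grace 9. Vikram and Maya advance.
Runoff: Vikram is ranked above Maya on 24 ballots, Maya above Vikram on 32.

Maya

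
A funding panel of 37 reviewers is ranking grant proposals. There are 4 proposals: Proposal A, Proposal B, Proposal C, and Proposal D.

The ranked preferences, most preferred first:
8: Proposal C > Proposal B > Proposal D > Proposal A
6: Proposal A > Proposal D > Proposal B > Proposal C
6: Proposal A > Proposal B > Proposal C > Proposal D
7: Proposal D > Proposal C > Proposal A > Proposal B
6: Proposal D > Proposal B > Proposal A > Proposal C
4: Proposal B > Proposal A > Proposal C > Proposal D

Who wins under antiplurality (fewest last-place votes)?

Last-place votes: Proposal A 8, Proposal B 7, Proposal C 12, Proposal D 10.

Proposal B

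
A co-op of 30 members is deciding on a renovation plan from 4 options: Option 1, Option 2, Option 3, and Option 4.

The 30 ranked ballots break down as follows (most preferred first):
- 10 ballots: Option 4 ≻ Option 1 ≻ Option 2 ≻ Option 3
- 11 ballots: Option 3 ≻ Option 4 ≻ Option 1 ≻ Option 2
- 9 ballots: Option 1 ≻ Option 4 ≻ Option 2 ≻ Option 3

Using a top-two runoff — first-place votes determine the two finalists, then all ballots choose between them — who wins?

Round 1 first-place votes: Option 1 9, Option 2 0, Option 3 11, Option 4 10. Option 3 and Option 4 advance.
Runoff: Option 3 is ranked above Option 4 on 11 ballots, Option 4 above Option 3 on 19.

Option 4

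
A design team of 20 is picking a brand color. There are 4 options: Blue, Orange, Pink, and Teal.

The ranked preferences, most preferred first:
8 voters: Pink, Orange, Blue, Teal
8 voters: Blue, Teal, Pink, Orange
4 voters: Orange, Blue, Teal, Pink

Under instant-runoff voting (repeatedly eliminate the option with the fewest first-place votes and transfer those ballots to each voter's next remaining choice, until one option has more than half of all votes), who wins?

Round 1: Blue 8, Orange 4, Pink 8, Teal 0. Teal eliminated.
Round 2: Blue 8, Orange 4, Pink 8. Orange eliminated.
Round 3: Blue 12, Pink 8. Blue has a majority (≥11).

Blue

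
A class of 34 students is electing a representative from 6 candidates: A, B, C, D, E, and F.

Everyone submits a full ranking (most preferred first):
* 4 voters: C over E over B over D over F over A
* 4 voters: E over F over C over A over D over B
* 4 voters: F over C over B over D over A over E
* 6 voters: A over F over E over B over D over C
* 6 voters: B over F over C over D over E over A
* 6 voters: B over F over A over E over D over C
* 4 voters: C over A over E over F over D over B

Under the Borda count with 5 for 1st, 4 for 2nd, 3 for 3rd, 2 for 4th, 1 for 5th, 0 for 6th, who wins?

F

A: 4×0 + 4×2 + 4×1 + 6×5 + 6×0 + 6×3 + 4×4 = 76
B: 4×3 + 4×0 + 4×3 + 6×2 + 6×5 + 6×5 + 4×0 = 96
C: 4×5 + 4×3 + 4×4 + 6×0 + 6×3 + 6×0 + 4×5 = 86
D: 4×2 + 4×1 + 4×2 + 6×1 + 6×2 + 6×1 + 4×1 = 48
E: 4×4 + 4×5 + 4×0 + 6×3 + 6×1 + 6×2 + 4×3 = 84
F: 4×1 + 4×4 + 4×5 + 6×4 + 6×4 + 6×4 + 4×2 = 120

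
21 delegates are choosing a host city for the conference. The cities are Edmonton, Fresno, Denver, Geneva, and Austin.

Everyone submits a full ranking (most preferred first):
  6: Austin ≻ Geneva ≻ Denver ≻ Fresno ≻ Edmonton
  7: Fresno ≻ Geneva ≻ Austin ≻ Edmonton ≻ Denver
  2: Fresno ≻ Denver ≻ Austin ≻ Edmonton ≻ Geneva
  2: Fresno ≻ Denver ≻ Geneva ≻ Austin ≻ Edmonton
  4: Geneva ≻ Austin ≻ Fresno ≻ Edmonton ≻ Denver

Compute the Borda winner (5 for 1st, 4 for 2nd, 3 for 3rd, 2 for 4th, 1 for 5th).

Geneva

Edmonton: 6×1 + 7×2 + 2×2 + 2×1 + 4×2 = 34
Fresno: 6×2 + 7×5 + 2×5 + 2×5 + 4×3 = 79
Denver: 6×3 + 7×1 + 2×4 + 2×4 + 4×1 = 45
Geneva: 6×4 + 7×4 + 2×1 + 2×3 + 4×5 = 80
Austin: 6×5 + 7×3 + 2×3 + 2×2 + 4×4 = 77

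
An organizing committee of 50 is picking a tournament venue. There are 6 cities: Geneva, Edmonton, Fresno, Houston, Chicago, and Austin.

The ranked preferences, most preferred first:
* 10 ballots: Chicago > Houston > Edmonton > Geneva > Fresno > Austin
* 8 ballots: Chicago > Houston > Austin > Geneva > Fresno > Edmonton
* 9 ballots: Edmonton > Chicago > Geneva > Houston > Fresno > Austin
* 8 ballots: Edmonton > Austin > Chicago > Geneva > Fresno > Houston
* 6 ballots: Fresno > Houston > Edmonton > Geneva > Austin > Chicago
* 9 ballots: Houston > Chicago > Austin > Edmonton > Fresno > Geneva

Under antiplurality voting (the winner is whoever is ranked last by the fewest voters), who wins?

Fresno

Last-place votes: Geneva 9, Edmonton 8, Fresno 0, Houston 8, Chicago 6, Austin 19.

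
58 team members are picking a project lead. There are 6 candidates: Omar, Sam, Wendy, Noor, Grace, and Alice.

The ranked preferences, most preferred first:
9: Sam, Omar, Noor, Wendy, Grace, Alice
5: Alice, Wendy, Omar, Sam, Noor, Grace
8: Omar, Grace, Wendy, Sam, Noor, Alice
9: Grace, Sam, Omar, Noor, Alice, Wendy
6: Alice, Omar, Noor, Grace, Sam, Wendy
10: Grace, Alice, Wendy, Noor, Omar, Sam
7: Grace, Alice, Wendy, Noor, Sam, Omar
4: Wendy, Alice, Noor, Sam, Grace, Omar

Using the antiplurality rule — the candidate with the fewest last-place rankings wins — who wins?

Noor

Last-place votes: Omar 11, Sam 10, Wendy 15, Noor 0, Grace 5, Alice 17.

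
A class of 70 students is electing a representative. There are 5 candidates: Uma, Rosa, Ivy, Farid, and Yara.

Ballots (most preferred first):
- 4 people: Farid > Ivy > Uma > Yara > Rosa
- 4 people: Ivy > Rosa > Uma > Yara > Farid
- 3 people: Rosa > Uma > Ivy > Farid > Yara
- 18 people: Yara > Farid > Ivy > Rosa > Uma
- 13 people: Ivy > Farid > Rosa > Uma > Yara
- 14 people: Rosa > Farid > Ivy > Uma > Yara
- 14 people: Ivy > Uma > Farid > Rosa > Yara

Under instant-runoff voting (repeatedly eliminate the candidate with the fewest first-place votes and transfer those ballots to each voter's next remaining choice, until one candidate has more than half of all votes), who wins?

Ivy

Round 1: Uma 0, Rosa 17, Ivy 31, Farid 4, Yara 18. Uma eliminated.
Round 2: Rosa 17, Ivy 31, Farid 4, Yara 18. Farid eliminated.
Round 3: Rosa 17, Ivy 35, Yara 18. Rosa eliminated.
Round 4: Ivy 52, Yara 18. Ivy has a majority (≥36).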